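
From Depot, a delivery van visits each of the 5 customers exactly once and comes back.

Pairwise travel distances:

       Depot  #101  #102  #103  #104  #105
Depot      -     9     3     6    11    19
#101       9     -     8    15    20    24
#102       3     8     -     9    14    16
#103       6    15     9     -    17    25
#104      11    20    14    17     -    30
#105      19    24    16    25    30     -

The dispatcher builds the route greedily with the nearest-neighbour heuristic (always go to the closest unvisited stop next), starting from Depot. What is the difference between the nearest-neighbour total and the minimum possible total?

From Depot: #102=3, #103=6, #101=9, #104=11, #105=19 → choose #102 (3).
From #102: #101=8, #103=9, #104=14, #105=16 → choose #101 (8).
From #101: #103=15, #104=20, #105=24 → choose #103 (15).
From #103: #104=17, #105=25 → choose #104 (17).
From #104: #105=30 → choose #105 (30).
NN route Depot → #102 → #101 → #103 → #104 → #105 → Depot costs 92.
Optimal: Depot → #101 → #102 → #105 → #103 → #104 → Depot costs 86 (by enumerating all 60 distinct tours).
Excess = 92 − 86 = 6.

The nearest-neighbour route is 6 longer than optimal.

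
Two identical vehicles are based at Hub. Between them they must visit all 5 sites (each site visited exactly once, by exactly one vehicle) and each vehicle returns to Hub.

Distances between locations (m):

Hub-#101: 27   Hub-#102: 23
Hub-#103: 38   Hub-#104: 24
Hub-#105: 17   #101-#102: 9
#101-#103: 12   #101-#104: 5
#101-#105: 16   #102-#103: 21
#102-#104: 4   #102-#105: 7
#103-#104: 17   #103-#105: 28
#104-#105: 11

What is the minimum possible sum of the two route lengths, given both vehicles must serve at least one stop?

Check every non-empty split of the stops between the two vehicles; for each half take its own optimal tour:
  {#101} + {#102, #103, #104, #105}: 54 + 83 = 137
  {#102} + {#101, #103, #104, #105}: 46 + 83 = 129
  {#101, #102} + {#103, #104, #105}: 59 + 83 = 142
  {#103} + {#101, #102, #104, #105}: 76 + 60 = 136
  {#101, #103} + {#102, #104, #105}: 77 + 52 = 129
  {#102, #103} + {#101, #104, #105}: 82 + 60 = 142
  … (15 splits in total)
  {#101, #102, #103, #104} + {#105}: 82 + 34 = 116  ← best
Best: vehicle 1 Hub → #102 → #104 → #101 → #103 → Hub = 82; vehicle 2 Hub → #105 → Hub = 34; combined 116.

Minimum combined distance: 116 m.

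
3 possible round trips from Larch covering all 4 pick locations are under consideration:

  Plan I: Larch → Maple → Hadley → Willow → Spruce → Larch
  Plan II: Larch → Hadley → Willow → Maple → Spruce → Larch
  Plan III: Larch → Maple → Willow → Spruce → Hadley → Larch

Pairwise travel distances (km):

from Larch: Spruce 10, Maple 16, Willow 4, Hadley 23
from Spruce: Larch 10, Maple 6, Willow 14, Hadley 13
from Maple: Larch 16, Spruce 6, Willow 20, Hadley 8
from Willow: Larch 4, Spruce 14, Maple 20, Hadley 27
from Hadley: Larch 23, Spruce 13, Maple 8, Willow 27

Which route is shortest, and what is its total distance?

75 km — Plan I is the shortest.

Plan I: 16 + 8 + 27 + 14 + 10 = 75
Plan II: 23 + 27 + 20 + 6 + 10 = 86
Plan III: 16 + 20 + 14 + 13 + 23 = 86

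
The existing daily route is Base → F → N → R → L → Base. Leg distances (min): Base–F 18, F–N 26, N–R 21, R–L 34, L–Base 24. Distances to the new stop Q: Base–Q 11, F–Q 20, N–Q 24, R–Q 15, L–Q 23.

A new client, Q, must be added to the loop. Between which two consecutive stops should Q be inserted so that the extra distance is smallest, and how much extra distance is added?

Insertion cost between consecutive stops i–j is d(i,Q) + d(Q,j) − d(i,j):
  between Base and F: 11 + 20 − 18 = 13
  between F and N: 20 + 24 − 26 = 18
  between N and R: 24 + 15 − 21 = 18
  between R and L: 15 + 23 − 34 = 4
  between L and Base: 23 + 11 − 24 = 10
Cheapest insertion is between R and L, adding 4.
New total = 123 + 4 = 127.

Adding 4 min by placing Q on the R–L leg.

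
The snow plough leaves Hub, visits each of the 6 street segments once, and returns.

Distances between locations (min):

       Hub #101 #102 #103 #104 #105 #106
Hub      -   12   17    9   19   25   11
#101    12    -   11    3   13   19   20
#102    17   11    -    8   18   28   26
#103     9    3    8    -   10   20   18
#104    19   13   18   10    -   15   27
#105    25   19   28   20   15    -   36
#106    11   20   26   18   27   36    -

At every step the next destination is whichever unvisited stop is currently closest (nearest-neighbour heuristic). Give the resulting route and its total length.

From Hub: distances to unvisited — #103=9, #106=11, #101=12, #102=17, #104=19, #105=25. Nearest is #103 (9).
From #103: distances to unvisited — #101=3, #102=8, #104=10, #106=18, #105=20. Nearest is #101 (3).
From #101: distances to unvisited — #102=11, #104=13, #105=19, #106=20. Nearest is #102 (11).
From #102: distances to unvisited — #104=18, #106=26, #105=28. Nearest is #104 (18).
From #104: distances to unvisited — #105=15, #106=27. Nearest is #105 (15).
From #105: distances to unvisited — #106=36. Nearest is #106 (36).
Return #106→Hub: 11.
Total = 9 + 3 + 11 + 18 + 15 + 36 + 11 = 103.

Nearest-neighbour total = 103 min; route Hub → #103 → #101 → #102 → #104 → #105 → #106 → Hub.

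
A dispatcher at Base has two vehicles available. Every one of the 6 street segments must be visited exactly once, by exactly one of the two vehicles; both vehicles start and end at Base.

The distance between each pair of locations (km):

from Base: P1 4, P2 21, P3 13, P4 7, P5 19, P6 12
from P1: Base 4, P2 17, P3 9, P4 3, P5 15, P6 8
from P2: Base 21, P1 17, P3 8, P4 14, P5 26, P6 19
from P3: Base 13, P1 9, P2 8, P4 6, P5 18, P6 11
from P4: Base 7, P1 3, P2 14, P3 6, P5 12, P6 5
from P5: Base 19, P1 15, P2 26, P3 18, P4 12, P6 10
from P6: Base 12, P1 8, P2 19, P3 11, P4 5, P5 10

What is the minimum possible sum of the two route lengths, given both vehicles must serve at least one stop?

77 km — the smallest possible combined total.

Check every non-empty split of the stops between the two vehicles; for each half take its own optimal tour:
  {P1} + {P2, P3, P4, P5, P6}: 8 + 69 = 77
  {P2} + {P1, P3, P4, P5, P6}: 42 + 53 = 95
  {P1, P2} + {P3, P4, P5, P6}: 42 + 53 = 95
  {P3} + {P1, P2, P4, P5, P6}: 26 + 69 = 95
  {P1, P3} + {P2, P4, P5, P6}: 26 + 69 = 95
  {P2, P3} + {P1, P4, P5, P6}: 42 + 41 = 83
  … (31 splits in total)
Best: vehicle 1 Base → P1 → Base = 8; vehicle 2 Base → P2 → P3 → P4 → P5 → P6 → Base = 69; combined 77.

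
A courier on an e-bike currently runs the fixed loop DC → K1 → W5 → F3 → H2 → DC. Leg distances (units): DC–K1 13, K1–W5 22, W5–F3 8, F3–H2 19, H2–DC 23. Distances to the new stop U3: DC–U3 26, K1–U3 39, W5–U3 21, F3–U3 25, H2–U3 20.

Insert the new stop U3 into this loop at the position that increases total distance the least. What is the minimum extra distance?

Adding 23 by placing U3 on the H2–DC leg.

Insertion cost between consecutive stops i–j is d(i,U3) + d(U3,j) − d(i,j):
  between DC and K1: 26 + 39 − 13 = 52
  between K1 and W5: 39 + 21 − 22 = 38
  between W5 and F3: 21 + 25 − 8 = 38
  between F3 and H2: 25 + 20 − 19 = 26
  between H2 and DC: 20 + 26 − 23 = 23
Cheapest insertion is between H2 and DC, adding 23.
New total = 85 + 23 = 108.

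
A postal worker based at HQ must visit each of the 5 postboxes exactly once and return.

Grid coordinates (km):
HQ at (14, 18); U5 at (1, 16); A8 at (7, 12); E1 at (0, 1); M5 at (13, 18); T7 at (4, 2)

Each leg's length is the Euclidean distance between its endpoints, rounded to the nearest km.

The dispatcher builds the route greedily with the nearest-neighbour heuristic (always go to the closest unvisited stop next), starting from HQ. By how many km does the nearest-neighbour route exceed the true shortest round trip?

5 km longer than the optimal tour.

From HQ: M5=1, A8=9, U5=13, T7=19, E1=22 → choose M5 (1).
From M5: A8=8, U5=12, T7=18, E1=21 → choose A8 (8).
From A8: U5=7, T7=10, E1=13 → choose U5 (7).
From U5: T7=14, E1=15 → choose T7 (14).
From T7: E1=4 → choose E1 (4).
NN route HQ → M5 → A8 → U5 → T7 → E1 → HQ costs 56.
Optimal: HQ → U5 → E1 → T7 → A8 → M5 → HQ costs 51 (by enumerating all 60 distinct tours).
Excess = 56 − 51 = 5.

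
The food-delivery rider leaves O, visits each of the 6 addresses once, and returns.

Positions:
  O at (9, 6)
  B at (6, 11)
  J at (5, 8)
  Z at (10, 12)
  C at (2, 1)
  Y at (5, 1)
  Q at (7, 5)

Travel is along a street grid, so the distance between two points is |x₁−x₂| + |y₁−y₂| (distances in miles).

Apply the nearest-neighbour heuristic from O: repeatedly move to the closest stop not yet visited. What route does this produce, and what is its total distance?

O → [Q:3 / J:6 / Z:7 / B:8 / Y:9 / C:12] → Q (3)
Q → [J:5 / Y:6 / B:7 / C:9 / Z:10] → J (5)
J → [B:4 / Y:7 / Z:9 / C:10] → B (4)
B → [Z:5 / Y:11 / C:14] → Z (5)
Z → [Y:16 / C:19] → Y (16)
Y → [C:3] → C (3)
Return C→O: 12.
Total = 3 + 5 + 4 + 5 + 16 + 3 + 12 = 48.

48 miles along O → Q → J → B → Z → Y → C → O.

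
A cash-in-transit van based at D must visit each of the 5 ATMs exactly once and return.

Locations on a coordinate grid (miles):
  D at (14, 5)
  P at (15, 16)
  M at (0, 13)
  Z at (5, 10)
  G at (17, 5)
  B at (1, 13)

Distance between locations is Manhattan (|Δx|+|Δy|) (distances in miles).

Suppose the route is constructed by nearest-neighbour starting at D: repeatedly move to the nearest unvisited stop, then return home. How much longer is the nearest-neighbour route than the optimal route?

The nearest-neighbour route is 6 miles longer than optimal.

From D: G=3, P=12, Z=14, B=21, M=22 → choose G (3).
From G: P=13, Z=17, B=24, M=25 → choose P (13).
From P: Z=16, B=17, M=18 → choose Z (16).
From Z: B=7, M=8 → choose B (7).
From B: M=1 → choose M (1).
NN route D → G → P → Z → B → M → D costs 62.
Optimal: D → Z → M → B → P → G → D costs 56 (by enumerating all 60 distinct tours).
Excess = 62 − 56 = 6.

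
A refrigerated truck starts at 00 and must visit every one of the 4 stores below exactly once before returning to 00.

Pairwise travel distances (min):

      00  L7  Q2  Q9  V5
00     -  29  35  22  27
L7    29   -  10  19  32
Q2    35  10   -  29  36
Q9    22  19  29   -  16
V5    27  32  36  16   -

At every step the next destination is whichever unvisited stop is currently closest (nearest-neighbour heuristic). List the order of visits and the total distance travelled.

Total distance 115 min via the nearest-neighbour route 00 → Q9 → V5 → L7 → Q2 → 00.

From 00: distances to unvisited — Q9=22, V5=27, L7=29, Q2=35. Nearest is Q9 (22).
From Q9: distances to unvisited — V5=16, L7=19, Q2=29. Nearest is V5 (16).
From V5: distances to unvisited — L7=32, Q2=36. Nearest is L7 (32).
From L7: distances to unvisited — Q2=10. Nearest is Q2 (10).
Return Q2→00: 35.
Total = 22 + 16 + 32 + 10 + 35 = 115.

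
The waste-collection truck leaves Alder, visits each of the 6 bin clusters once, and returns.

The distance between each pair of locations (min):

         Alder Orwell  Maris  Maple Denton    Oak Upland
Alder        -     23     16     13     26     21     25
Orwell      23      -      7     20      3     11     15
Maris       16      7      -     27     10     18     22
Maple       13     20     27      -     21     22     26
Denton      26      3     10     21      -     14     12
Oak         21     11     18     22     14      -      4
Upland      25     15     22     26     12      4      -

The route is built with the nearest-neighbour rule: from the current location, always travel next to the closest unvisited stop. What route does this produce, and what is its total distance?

At Alder the remaining stops are Maple 13, Maris 16, Oak 21, Orwell 23, Upland 25, Denton 26; go to Maple.
At Maple the remaining stops are Orwell 20, Denton 21, Oak 22, Upland 26, Maris 27; go to Orwell.
At Orwell the remaining stops are Denton 3, Maris 7, Oak 11, Upland 15; go to Denton.
At Denton the remaining stops are Maris 10, Upland 12, Oak 14; go to Maris.
At Maris the remaining stops are Oak 18, Upland 22; go to Oak.
At Oak the remaining stops are Upland 4; go to Upland.
Return Upland→Alder: 25.
Total = 13 + 20 + 3 + 10 + 18 + 4 + 25 = 93.

Total distance 93 min via the nearest-neighbour route Alder → Maple → Orwell → Denton → Maris → Oak → Upland → Alder.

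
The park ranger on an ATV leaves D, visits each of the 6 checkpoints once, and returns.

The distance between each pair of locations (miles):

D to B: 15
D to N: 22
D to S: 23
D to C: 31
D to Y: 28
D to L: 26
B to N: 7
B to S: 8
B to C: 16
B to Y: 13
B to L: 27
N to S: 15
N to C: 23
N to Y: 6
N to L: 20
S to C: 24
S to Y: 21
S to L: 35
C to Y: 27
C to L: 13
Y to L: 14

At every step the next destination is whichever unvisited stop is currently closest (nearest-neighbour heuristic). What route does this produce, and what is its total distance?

D → [B:15 / N:22 / S:23 / L:26 / Y:28 / C:31] → B (15)
B → [N:7 / S:8 / Y:13 / C:16 / L:27] → N (7)
N → [Y:6 / S:15 / L:20 / C:23] → Y (6)
Y → [L:14 / S:21 / C:27] → L (14)
L → [C:13 / S:35] → C (13)
C → [S:24] → S (24)
Return S→D: 23.
Total = 15 + 7 + 6 + 14 + 13 + 24 + 23 = 102.

Total distance 102 miles via the nearest-neighbour route D → B → N → Y → L → C → S → D.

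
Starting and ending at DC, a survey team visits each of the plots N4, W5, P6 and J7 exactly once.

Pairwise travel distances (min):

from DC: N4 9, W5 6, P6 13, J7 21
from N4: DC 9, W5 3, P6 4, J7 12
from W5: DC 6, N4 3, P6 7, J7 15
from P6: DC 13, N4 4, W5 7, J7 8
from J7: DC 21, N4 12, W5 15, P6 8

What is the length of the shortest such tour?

With 4 stops there are 4!/2 = 12 distinct round trips (a route and its reverse cost the same).
DC-N4-W5-P6-J7-DC: 9+3+7+8+21 = 48
DC-N4-W5-J7-P6-DC: 9+3+15+8+13 = 48
DC-N4-P6-W5-J7-DC: 9+4+7+15+21 = 56
DC-N4-P6-J7-W5-DC: 9+4+8+15+6 = 42
DC-N4-J7-W5-P6-DC: 9+12+15+7+13 = 56
DC-N4-J7-P6-W5-DC: 9+12+8+7+6 = 42
DC-W5-N4-P6-J7-DC: 6+3+4+8+21 = 42
DC-W5-N4-J7-P6-DC: 6+3+12+8+13 = 42
DC-W5-P6-N4-J7-DC: 6+7+4+12+21 = 50
DC-W5-J7-N4-P6-DC: 6+15+12+4+13 = 50
DC-P6-N4-W5-J7-DC: 13+4+3+15+21 = 56
DC-P6-W5-N4-J7-DC: 13+7+3+12+21 = 56
The minimum is 42.
One optimal route: DC → N4 → P6 → J7 → W5 → DC (or its reverse).

42 min — the shortest possible round trip.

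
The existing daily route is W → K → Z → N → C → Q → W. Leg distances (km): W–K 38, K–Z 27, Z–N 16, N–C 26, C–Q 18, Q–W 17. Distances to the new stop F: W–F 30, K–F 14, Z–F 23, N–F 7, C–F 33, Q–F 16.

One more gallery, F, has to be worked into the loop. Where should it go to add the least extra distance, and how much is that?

+6 km — insert F between W and K.

Insertion cost between consecutive stops i–j is d(i,F) + d(F,j) − d(i,j):
  between W and K: 30 + 14 − 38 = 6
  between K and Z: 14 + 23 − 27 = 10
  between Z and N: 23 + 7 − 16 = 14
  between N and C: 7 + 33 − 26 = 14
  between C and Q: 33 + 16 − 18 = 31
  between Q and W: 16 + 30 − 17 = 29
Cheapest insertion is between W and K, adding 6.
New total = 142 + 6 = 148.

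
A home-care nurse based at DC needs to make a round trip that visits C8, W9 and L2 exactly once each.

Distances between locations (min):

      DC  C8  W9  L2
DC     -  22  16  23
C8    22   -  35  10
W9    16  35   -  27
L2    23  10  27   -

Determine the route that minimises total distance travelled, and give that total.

With 3 stops there are 3!/2 = 3 distinct round trips (a route and its reverse cost the same).
DC → C8 → W9 → L2 → DC: 22+35+27+23 = 107
DC → C8 → L2 → W9 → DC: 22+10+27+16 = 75
DC → W9 → C8 → L2 → DC: 16+35+10+23 = 84
The minimum is 75.
One optimal route: DC → C8 → L2 → W9 → DC (or its reverse).

Shortest round trip = 75 min.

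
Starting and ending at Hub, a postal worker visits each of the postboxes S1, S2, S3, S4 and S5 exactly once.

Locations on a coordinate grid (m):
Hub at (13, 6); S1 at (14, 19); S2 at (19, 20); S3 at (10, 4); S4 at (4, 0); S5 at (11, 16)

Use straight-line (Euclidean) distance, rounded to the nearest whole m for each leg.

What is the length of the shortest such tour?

Shortest round trip = 52 m.

With 5 stops there are 5!/2 = 60 distinct round trips (a route and its reverse cost the same).
Hub→S1→S2→S3→S4→S5→Hub: 13+5+18+7+17+10 = 70
Hub→S1→S2→S3→S5→S4→Hub: 13+5+18+12+17+11 = 76
Hub→S1→S2→S4→S3→S5→Hub: 13+5+25+7+12+10 = 72
Hub→S1→S2→S4→S5→S3→Hub: 13+5+25+17+12+4 = 76
Hub→S1→S2→S5→S3→S4→Hub: 13+5+9+12+7+11 = 57
Hub→S1→S2→S5→S4→S3→Hub: 13+5+9+17+7+4 = 55
Hub→S1→S3→S2→S4→S5→Hub: 13+16+18+25+17+10 = 99
Hub→S1→S3→S2→S5→S4→Hub: 13+16+18+9+17+11 = 84
Hub→S1→S3→S4→S2→S5→Hub: 13+16+7+25+9+10 = 80
Hub→S1→S3→S4→S5→S2→Hub: 13+16+7+17+9+15 = 77
Hub→S1→S3→S5→S2→S4→Hub: 13+16+12+9+25+11 = 86
Hub→S1→S3→S5→S4→S2→Hub: 13+16+12+17+25+15 = 98
Hub→S1→S4→S2→S3→S5→Hub: 13+21+25+18+12+10 = 99
Hub→S1→S4→S2→S5→S3→Hub: 13+21+25+9+12+4 = 84
… (46 more)
Hub→S2→S1→S5→S4→S3→Hub: 15+5+4+17+7+4 = 52  ← best
The minimum is 52.
One optimal route: Hub → S2 → S1 → S5 → S4 → S3 → Hub (or its reverse).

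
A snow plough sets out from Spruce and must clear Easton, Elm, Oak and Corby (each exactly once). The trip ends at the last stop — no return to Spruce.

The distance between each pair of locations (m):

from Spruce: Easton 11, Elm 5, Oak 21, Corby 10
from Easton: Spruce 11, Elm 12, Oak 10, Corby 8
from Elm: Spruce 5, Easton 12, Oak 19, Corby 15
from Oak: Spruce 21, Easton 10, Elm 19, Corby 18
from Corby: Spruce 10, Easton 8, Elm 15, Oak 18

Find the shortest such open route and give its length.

There are 4! = 24 possible orderings.
Spruce → Easton → Elm → Oak → Corby: 11+12+19+18 = 60
Spruce → Easton → Elm → Corby → Oak: 11+12+15+18 = 56
Spruce → Easton → Oak → Elm → Corby: 11+10+19+15 = 55
Spruce → Easton → Oak → Corby → Elm: 11+10+18+15 = 54
Spruce → Easton → Corby → Elm → Oak: 11+8+15+19 = 53
Spruce → Easton → Corby → Oak → Elm: 11+8+18+19 = 56
Spruce → Elm → Easton → Oak → Corby: 5+12+10+18 = 45
Spruce → Elm → Easton → Corby → Oak: 5+12+8+18 = 43
Spruce → Elm → Oak → Easton → Corby: 5+19+10+8 = 42
Spruce → Elm → Oak → Corby → Easton: 5+19+18+8 = 50
Spruce → Elm → Corby → Easton → Oak: 5+15+8+10 = 38
Spruce → Elm → Corby → Oak → Easton: 5+15+18+10 = 48
Spruce → Oak → Easton → Elm → Corby: 21+10+12+15 = 58
Spruce → Oak → Easton → Corby → Elm: 21+10+8+15 = 54
… (10 more)
The minimum is 38.
One shortest path: Spruce → Elm → Corby → Easton → Oak.

Shortest open route: 38 m.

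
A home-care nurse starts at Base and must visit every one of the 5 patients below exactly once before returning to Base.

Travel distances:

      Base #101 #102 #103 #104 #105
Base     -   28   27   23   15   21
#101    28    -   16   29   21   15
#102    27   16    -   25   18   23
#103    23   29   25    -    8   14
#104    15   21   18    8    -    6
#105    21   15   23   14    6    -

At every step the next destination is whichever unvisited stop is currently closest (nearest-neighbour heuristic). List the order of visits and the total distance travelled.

Total distance 104 via the nearest-neighbour route Base → #104 → #105 → #103 → #102 → #101 → Base.

At Base the remaining stops are #104 15, #105 21, #103 23, #102 27, #101 28; go to #104.
At #104 the remaining stops are #105 6, #103 8, #102 18, #101 21; go to #105.
At #105 the remaining stops are #103 14, #101 15, #102 23; go to #103.
At #103 the remaining stops are #102 25, #101 29; go to #102.
At #102 the remaining stops are #101 16; go to #101.
Return #101→Base: 28.
Total = 15 + 6 + 14 + 25 + 16 + 28 = 104.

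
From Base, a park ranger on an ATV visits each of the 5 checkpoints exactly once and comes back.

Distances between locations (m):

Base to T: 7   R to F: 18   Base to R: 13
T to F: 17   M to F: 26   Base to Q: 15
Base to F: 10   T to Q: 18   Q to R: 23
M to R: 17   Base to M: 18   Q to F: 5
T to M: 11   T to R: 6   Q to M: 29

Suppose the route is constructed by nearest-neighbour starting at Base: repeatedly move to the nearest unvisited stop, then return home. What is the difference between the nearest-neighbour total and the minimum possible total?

Excess over optimum: 3 m.

From Base: T=7, F=10, R=13, Q=15, M=18 → choose T (7).
From T: R=6, M=11, F=17, Q=18 → choose R (6).
From R: M=17, F=18, Q=23 → choose M (17).
From M: F=26, Q=29 → choose F (26).
From F: Q=5 → choose Q (5).
NN route Base → T → R → M → F → Q → Base costs 76.
Optimal: Base → T → M → R → Q → F → Base costs 73 (by enumerating all 60 distinct tours).
Excess = 76 − 73 = 3.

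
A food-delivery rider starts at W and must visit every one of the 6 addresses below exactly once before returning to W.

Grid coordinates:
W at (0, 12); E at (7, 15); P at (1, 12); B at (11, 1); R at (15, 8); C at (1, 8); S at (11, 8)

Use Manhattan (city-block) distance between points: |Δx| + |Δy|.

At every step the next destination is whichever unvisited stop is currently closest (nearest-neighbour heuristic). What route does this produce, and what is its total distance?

At W the remaining stops are P 1, C 5, E 10, S 15, R 19, B 22; go to P.
At P the remaining stops are C 4, E 9, S 14, R 18, B 21; go to C.
At C the remaining stops are S 10, E 13, R 14, B 17; go to S.
At S the remaining stops are R 4, B 7, E 11; go to R.
At R the remaining stops are B 11, E 15; go to B.
At B the remaining stops are E 18; go to E.
Return E→W: 10.
Total = 1 + 4 + 10 + 4 + 11 + 18 + 10 = 58.

Nearest-neighbour total = 58; route W → P → C → S → R → B → E → W.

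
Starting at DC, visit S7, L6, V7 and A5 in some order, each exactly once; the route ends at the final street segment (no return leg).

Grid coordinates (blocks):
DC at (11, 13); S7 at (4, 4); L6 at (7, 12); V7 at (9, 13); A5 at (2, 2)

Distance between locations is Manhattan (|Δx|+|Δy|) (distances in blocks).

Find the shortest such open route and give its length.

There are 4! = 24 possible orderings.
DC→S7→L6→V7→A5: 16+11+3+18 = 48
DC→S7→L6→A5→V7: 16+11+15+18 = 60
DC→S7→V7→L6→A5: 16+14+3+15 = 48
DC→S7→V7→A5→L6: 16+14+18+15 = 63
DC→S7→A5→L6→V7: 16+4+15+3 = 38
DC→S7→A5→V7→L6: 16+4+18+3 = 41
DC→L6→S7→V7→A5: 5+11+14+18 = 48
DC→L6→S7→A5→V7: 5+11+4+18 = 38
DC→L6→V7→S7→A5: 5+3+14+4 = 26
DC→L6→V7→A5→S7: 5+3+18+4 = 30
DC→L6→A5→S7→V7: 5+15+4+14 = 38
DC→L6→A5→V7→S7: 5+15+18+14 = 52
DC→V7→S7→L6→A5: 2+14+11+15 = 42
DC→V7→S7→A5→L6: 2+14+4+15 = 35
… (10 more)
DC→V7→L6→S7→A5: 2+3+11+4 = 20  ← best
The minimum is 20.
One shortest path: DC → V7 → L6 → S7 → A5.

Shortest open route: 20 blocks.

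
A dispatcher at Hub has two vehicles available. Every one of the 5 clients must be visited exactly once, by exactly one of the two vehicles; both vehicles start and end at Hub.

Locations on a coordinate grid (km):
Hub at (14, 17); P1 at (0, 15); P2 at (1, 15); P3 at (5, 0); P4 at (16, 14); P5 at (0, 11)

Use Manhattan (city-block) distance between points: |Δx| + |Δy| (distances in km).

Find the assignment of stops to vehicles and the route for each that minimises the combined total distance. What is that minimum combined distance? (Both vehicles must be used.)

Try each way of splitting the stops between the two vehicles (each non-empty) and, for each split, find the best tour for each vehicle:
  {P1} + {P2, P3, P4, P5}: 32 + 66 = 98
  {P2} + {P1, P3, P4, P5}: 30 + 66 = 96
  {P1, P2} + {P3, P4, P5}: 32 + 66 = 98
  {P3} + {P1, P2, P4, P5}: 52 + 44 = 96
  {P1, P3} + {P2, P4, P5}: 62 + 44 = 106
  {P2, P3} + {P1, P4, P5}: 60 + 44 = 104
  … (15 splits in total)
  {P4} + {P1, P2, P3, P5}: 10 + 62 = 72  ← best
Best: vehicle 1 Hub → P4 → Hub = 10; vehicle 2 Hub → P2 → P1 → P5 → P3 → Hub = 62; combined 72.

Minimum combined distance: 72 km.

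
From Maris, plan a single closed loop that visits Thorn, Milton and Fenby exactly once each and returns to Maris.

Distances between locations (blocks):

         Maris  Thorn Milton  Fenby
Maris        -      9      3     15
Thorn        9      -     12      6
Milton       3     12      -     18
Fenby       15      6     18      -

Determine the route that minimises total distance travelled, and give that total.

Shortest round trip = 36 blocks.

There are 3 distinct closed tours to check (reversals are equivalent).
Maris - Thorn - Milton - Fenby - Maris: 9+12+18+15 = 54
Maris - Thorn - Fenby - Milton - Maris: 9+6+18+3 = 36
Maris - Milton - Thorn - Fenby - Maris: 3+12+6+15 = 36
The minimum is 36.
One optimal route: Maris → Thorn → Fenby → Milton → Maris (or its reverse).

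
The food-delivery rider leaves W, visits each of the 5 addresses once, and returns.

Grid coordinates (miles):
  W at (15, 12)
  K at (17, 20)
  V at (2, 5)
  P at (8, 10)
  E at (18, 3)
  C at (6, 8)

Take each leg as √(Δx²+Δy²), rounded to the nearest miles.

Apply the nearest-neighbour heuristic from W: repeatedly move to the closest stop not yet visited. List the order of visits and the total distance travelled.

At W the remaining stops are P 7, K 8, E 9, C 10, V 15; go to P.
At P the remaining stops are C 3, V 8, E 12, K 13; go to C.
At C the remaining stops are V 5, E 13, K 16; go to V.
At V the remaining stops are E 16, K 21; go to E.
At E the remaining stops are K 17; go to K.
Return K→W: 8.
Total = 7 + 3 + 5 + 16 + 17 + 8 = 56.

Total distance 56 miles via the nearest-neighbour route W → P → C → V → E → K → W.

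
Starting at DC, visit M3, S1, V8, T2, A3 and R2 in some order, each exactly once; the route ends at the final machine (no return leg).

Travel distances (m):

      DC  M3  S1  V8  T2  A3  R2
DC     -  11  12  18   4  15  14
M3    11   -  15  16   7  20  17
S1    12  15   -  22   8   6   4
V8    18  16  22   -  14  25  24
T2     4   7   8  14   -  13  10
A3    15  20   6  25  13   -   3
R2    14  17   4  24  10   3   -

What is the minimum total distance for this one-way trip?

Minimum one-way distance = 53 m.

There are 6! = 720 possible orderings.
DC → M3 → S1 → V8 → T2 → A3 → R2: 11+15+22+14+13+3 = 78
DC → M3 → S1 → V8 → T2 → R2 → A3: 11+15+22+14+10+3 = 75
DC → M3 → S1 → V8 → A3 → T2 → R2: 11+15+22+25+13+10 = 96
DC → M3 → S1 → V8 → A3 → R2 → T2: 11+15+22+25+3+10 = 86
DC → M3 → S1 → V8 → R2 → T2 → A3: 11+15+22+24+10+13 = 95
DC → M3 → S1 → V8 → R2 → A3 → T2: 11+15+22+24+3+13 = 88
DC → M3 → S1 → T2 → V8 → A3 → R2: 11+15+8+14+25+3 = 76
DC → M3 → S1 → T2 → V8 → R2 → A3: 11+15+8+14+24+3 = 75
… (712 more)
DC → A3 → R2 → S1 → T2 → M3 → V8: 15+3+4+8+7+16 = 53  ← best
The minimum is 53.
One shortest path: DC → A3 → R2 → S1 → T2 → M3 → V8.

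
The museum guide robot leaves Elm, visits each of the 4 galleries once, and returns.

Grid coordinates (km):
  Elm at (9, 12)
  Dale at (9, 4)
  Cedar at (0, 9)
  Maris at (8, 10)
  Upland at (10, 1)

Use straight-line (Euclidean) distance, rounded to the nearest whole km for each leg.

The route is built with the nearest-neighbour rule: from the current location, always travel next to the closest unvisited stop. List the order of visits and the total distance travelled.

At Elm the remaining stops are Maris 2, Dale 8, Cedar 9, Upland 11; go to Maris.
At Maris the remaining stops are Dale 6, Cedar 8, Upland 9; go to Dale.
At Dale the remaining stops are Upland 3, Cedar 10; go to Upland.
At Upland the remaining stops are Cedar 13; go to Cedar.
Return Cedar→Elm: 9.
Total = 2 + 6 + 3 + 13 + 9 = 33.

Nearest-neighbour total = 33 km; route Elm → Maris → Dale → Upland → Cedar → Elm.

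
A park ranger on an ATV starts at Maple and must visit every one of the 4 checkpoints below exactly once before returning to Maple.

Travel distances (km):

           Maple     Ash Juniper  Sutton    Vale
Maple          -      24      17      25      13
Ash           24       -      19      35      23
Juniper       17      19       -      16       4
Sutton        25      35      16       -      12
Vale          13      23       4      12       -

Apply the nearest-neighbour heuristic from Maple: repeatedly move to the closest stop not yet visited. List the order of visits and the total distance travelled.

Total distance 92 km via the nearest-neighbour route Maple → Vale → Juniper → Sutton → Ash → Maple.

Maple → [Vale:13 / Juniper:17 / Ash:24 / Sutton:25] → Vale (13)
Vale → [Juniper:4 / Sutton:12 / Ash:23] → Juniper (4)
Juniper → [Sutton:16 / Ash:19] → Sutton (16)
Sutton → [Ash:35] → Ash (35)
Return Ash→Maple: 24.
Total = 13 + 4 + 16 + 35 + 24 = 92.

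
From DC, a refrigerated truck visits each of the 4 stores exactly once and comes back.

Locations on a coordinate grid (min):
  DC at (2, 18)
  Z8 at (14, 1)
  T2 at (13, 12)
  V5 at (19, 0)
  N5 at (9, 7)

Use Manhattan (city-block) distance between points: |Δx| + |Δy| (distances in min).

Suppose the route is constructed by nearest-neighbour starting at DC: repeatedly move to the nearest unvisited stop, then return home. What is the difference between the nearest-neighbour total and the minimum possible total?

From DC: T2=17, N5=18, Z8=29, V5=35 → choose T2 (17).
From T2: N5=9, Z8=12, V5=18 → choose N5 (9).
From N5: Z8=11, V5=17 → choose Z8 (11).
From Z8: V5=6 → choose V5 (6).
NN route DC → T2 → N5 → Z8 → V5 → DC costs 78.
Optimal: DC → T2 → Z8 → V5 → N5 → DC costs 70 (by enumerating all 12 distinct tours).
Excess = 78 − 70 = 8.

Excess over optimum: 8 min.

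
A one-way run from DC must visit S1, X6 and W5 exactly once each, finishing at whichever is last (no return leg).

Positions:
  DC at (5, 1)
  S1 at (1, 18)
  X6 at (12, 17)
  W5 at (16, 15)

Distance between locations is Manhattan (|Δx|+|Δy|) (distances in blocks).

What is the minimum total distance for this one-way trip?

There are 3! = 6 possible orderings.
DC→S1→X6→W5: 21+12+6 = 39
DC→S1→W5→X6: 21+18+6 = 45
DC→X6→S1→W5: 23+12+18 = 53
DC→X6→W5→S1: 23+6+18 = 47
DC→W5→S1→X6: 25+18+12 = 55
DC→W5→X6→S1: 25+6+12 = 43
The minimum is 39.
One shortest path: DC → S1 → X6 → W5.

Shortest open route: 39 blocks.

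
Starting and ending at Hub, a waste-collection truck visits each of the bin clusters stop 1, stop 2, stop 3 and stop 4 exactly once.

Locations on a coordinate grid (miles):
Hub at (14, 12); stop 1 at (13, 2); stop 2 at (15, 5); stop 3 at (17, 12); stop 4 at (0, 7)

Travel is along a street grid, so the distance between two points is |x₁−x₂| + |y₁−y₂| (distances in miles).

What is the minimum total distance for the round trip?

With 4 stops there are 4!/2 = 12 distinct round trips (a route and its reverse cost the same).
Hub - stop 1 - stop 2 - stop 3 - stop 4 - Hub: 11+5+9+22+19 = 66
Hub - stop 1 - stop 2 - stop 4 - stop 3 - Hub: 11+5+17+22+3 = 58
Hub - stop 1 - stop 3 - stop 2 - stop 4 - Hub: 11+14+9+17+19 = 70
Hub - stop 1 - stop 3 - stop 4 - stop 2 - Hub: 11+14+22+17+8 = 72
Hub - stop 1 - stop 4 - stop 2 - stop 3 - Hub: 11+18+17+9+3 = 58
Hub - stop 1 - stop 4 - stop 3 - stop 2 - Hub: 11+18+22+9+8 = 68
Hub - stop 2 - stop 1 - stop 3 - stop 4 - Hub: 8+5+14+22+19 = 68
Hub - stop 2 - stop 1 - stop 4 - stop 3 - Hub: 8+5+18+22+3 = 56
Hub - stop 2 - stop 3 - stop 1 - stop 4 - Hub: 8+9+14+18+19 = 68
Hub - stop 2 - stop 4 - stop 1 - stop 3 - Hub: 8+17+18+14+3 = 60
Hub - stop 3 - stop 1 - stop 2 - stop 4 - Hub: 3+14+5+17+19 = 58
Hub - stop 3 - stop 2 - stop 1 - stop 4 - Hub: 3+9+5+18+19 = 54
The minimum is 54.
One optimal route: Hub → stop 3 → stop 2 → stop 1 → stop 4 → Hub (or its reverse).

Shortest round trip = 54 miles.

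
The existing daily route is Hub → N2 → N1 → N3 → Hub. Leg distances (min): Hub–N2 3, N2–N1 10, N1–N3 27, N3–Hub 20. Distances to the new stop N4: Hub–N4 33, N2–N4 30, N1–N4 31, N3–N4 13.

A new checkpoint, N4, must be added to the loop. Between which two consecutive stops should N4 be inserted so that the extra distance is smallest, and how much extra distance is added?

+17 min — insert N4 between N1 and N3.

Insertion cost between consecutive stops i–j is d(i,N4) + d(N4,j) − d(i,j):
  between Hub and N2: 33 + 30 − 3 = 60
  between N2 and N1: 30 + 31 − 10 = 51
  between N1 and N3: 31 + 13 − 27 = 17
  between N3 and Hub: 13 + 33 − 20 = 26
Cheapest insertion is between N1 and N3, adding 17.
New total = 60 + 17 = 77.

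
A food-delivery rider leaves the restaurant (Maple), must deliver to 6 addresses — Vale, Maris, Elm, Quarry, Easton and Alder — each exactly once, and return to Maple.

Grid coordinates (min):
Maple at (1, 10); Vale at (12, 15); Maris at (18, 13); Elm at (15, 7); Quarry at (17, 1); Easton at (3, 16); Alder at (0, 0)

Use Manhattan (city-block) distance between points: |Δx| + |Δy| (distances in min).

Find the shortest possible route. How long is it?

Shortest round trip = 72 min.

There are 360 distinct closed tours to check (reversals are equivalent).
Maple → Vale → Maris → Elm → Quarry → Easton → Alder → Maple: 16+8+9+8+29+19+11 = 100
Maple → Vale → Maris → Elm → Quarry → Alder → Easton → Maple: 16+8+9+8+18+19+8 = 86
Maple → Vale → Maris → Elm → Easton → Quarry → Alder → Maple: 16+8+9+21+29+18+11 = 112
Maple → Vale → Maris → Elm → Easton → Alder → Quarry → Maple: 16+8+9+21+19+18+25 = 116
Maple → Vale → Maris → Elm → Alder → Quarry → Easton → Maple: 16+8+9+22+18+29+8 = 110
Maple → Vale → Maris → Elm → Alder → Easton → Quarry → Maple: 16+8+9+22+19+29+25 = 128
Maple → Vale → Maris → Quarry → Elm → Easton → Alder → Maple: 16+8+13+8+21+19+11 = 96
Maple → Vale → Maris → Quarry → Elm → Alder → Easton → Maple: 16+8+13+8+22+19+8 = 94
… (352 more)
Maple → Easton → Vale → Maris → Elm → Quarry → Alder → Maple: 8+10+8+9+8+18+11 = 72  ← best
The minimum is 72.
One optimal route: Maple → Easton → Vale → Maris → Elm → Quarry → Alder → Maple (or its reverse).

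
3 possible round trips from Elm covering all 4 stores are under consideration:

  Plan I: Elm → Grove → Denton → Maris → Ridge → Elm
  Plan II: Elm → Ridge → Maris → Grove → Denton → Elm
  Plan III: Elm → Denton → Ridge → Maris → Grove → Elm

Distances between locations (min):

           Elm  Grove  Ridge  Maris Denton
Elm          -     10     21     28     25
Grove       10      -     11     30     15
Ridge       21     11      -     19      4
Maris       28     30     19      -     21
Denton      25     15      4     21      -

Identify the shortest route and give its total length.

86 min — Plan I is the shortest.

Plan I: 10 + 15 + 21 + 19 + 21 = 86
Plan II: 21 + 19 + 30 + 15 + 25 = 110
Plan III: 25 + 4 + 19 + 30 + 10 = 88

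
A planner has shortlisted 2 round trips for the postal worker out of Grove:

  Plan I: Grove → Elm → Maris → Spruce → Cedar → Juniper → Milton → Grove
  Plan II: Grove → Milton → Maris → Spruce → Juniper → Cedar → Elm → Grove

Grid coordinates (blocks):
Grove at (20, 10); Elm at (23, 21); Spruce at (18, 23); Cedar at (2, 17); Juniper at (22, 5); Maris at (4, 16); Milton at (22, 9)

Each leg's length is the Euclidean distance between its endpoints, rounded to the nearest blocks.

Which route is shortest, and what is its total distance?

93 blocks — Plan I is the shortest.

Plan I: 11 + 20 + 16 + 17 + 23 + 4 + 2 = 93
Plan II: 2 + 19 + 16 + 18 + 23 + 21 + 11 = 110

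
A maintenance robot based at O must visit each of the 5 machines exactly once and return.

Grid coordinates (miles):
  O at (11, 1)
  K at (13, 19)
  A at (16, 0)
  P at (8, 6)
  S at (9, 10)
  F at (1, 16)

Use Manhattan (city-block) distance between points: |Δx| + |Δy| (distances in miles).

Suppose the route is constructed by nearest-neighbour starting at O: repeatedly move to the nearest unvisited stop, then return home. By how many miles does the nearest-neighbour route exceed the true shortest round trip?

8 miles longer than the optimal tour.

From O: A=6, P=8, S=11, K=20, F=25 → choose A (6).
From A: P=14, S=17, K=22, F=31 → choose P (14).
From P: S=5, F=17, K=18 → choose S (5).
From S: K=13, F=14 → choose K (13).
From K: F=15 → choose F (15).
NN route O → A → P → S → K → F → O costs 78.
Optimal: O → A → K → F → S → P → O costs 70 (by enumerating all 60 distinct tours).
Excess = 78 − 70 = 8.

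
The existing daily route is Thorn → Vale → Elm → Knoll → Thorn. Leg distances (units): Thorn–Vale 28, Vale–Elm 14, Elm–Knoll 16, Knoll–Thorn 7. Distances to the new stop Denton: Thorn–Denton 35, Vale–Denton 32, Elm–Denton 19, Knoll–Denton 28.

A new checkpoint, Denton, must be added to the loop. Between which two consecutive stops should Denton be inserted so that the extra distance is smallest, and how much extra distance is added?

Insertion cost between consecutive stops i–j is d(i,Denton) + d(Denton,j) − d(i,j):
  between Thorn and Vale: 35 + 32 − 28 = 39
  between Vale and Elm: 32 + 19 − 14 = 37
  between Elm and Knoll: 19 + 28 − 16 = 31
  between Knoll and Thorn: 28 + 35 − 7 = 56
Cheapest insertion is between Elm and Knoll, adding 31.
New total = 65 + 31 = 96.

Adding 31 by placing Denton on the Elm–Knoll leg.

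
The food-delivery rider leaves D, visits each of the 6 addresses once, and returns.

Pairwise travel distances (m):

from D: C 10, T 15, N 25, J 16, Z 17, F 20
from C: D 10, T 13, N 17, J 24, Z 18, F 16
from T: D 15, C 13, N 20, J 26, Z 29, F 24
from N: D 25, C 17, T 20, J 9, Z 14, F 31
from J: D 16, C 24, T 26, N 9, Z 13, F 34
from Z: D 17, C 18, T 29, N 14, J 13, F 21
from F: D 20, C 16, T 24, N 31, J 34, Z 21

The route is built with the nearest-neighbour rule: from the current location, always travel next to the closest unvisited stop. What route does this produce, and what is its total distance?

From D: distances to unvisited — C=10, T=15, J=16, Z=17, F=20, N=25. Nearest is C (10).
From C: distances to unvisited — T=13, F=16, N=17, Z=18, J=24. Nearest is T (13).
From T: distances to unvisited — N=20, F=24, J=26, Z=29. Nearest is N (20).
From N: distances to unvisited — J=9, Z=14, F=31. Nearest is J (9).
From J: distances to unvisited — Z=13, F=34. Nearest is Z (13).
From Z: distances to unvisited — F=21. Nearest is F (21).
Return F→D: 20.
Total = 10 + 13 + 20 + 9 + 13 + 21 + 20 = 106.

106 m along D → C → T → N → J → Z → F → D.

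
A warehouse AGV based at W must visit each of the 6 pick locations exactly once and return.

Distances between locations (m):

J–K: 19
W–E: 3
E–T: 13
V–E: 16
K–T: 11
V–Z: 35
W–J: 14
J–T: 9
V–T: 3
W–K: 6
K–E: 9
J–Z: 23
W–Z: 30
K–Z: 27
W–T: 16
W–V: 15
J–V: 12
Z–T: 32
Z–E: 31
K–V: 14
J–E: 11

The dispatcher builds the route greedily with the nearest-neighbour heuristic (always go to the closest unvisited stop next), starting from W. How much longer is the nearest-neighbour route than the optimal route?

The nearest-neighbour route is 4 m longer than optimal.

W: E=3, K=6, J=14, V=15, T=16, Z=30 ⇒ E
E: K=9, J=11, T=13, V=16, Z=31 ⇒ K
K: T=11, V=14, J=19, Z=27 ⇒ T
T: V=3, J=9, Z=32 ⇒ V
V: J=12, Z=35 ⇒ J
J: Z=23 ⇒ Z
NN route W → E → K → T → V → J → Z → W costs 91.
Optimal: W → K → Z → J → V → T → E → W costs 87 (by enumerating all 360 distinct tours).
Excess = 91 − 87 = 4.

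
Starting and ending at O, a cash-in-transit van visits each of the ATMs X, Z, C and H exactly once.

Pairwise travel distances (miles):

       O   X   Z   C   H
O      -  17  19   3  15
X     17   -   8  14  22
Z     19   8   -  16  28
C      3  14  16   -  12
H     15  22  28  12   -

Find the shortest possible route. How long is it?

64 miles — the shortest possible round trip.

There are 12 distinct closed tours to check (reversals are equivalent).
O - X - Z - C - H - O: 17+8+16+12+15 = 68
O - X - Z - H - C - O: 17+8+28+12+3 = 68
O - X - C - Z - H - O: 17+14+16+28+15 = 90
O - X - C - H - Z - O: 17+14+12+28+19 = 90
O - X - H - Z - C - O: 17+22+28+16+3 = 86
O - X - H - C - Z - O: 17+22+12+16+19 = 86
O - Z - X - C - H - O: 19+8+14+12+15 = 68
O - Z - X - H - C - O: 19+8+22+12+3 = 64
O - Z - C - X - H - O: 19+16+14+22+15 = 86
O - Z - H - X - C - O: 19+28+22+14+3 = 86
O - C - X - Z - H - O: 3+14+8+28+15 = 68
O - C - Z - X - H - O: 3+16+8+22+15 = 64
The minimum is 64.
One optimal route: O → Z → X → H → C → O (or its reverse).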